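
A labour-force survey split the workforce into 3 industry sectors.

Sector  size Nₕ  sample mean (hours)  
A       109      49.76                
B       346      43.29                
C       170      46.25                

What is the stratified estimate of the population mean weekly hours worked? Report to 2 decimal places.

45.22

x̄_st = (Σ Nₕx̄ₕ) / (Σ Nₕ) = (109·49.76 + 346·43.29 + 170·46.25) / 625
= 28264.68 / 625 = 45.2235... → 45.22.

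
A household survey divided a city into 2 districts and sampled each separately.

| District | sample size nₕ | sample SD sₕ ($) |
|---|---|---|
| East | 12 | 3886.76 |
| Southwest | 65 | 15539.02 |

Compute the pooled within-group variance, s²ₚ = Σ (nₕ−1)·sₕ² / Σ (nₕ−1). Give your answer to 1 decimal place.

208262520.8

Degrees of freedom: 11 + 64 = 75.
Σ(nₕ−1)sₕ² = 11·15106903.2976 + 64·241461142.5604 = 15619689060.1392.
s²ₚ = 15619689060.1392 / 75 = 208262520.802... → 208262520.8.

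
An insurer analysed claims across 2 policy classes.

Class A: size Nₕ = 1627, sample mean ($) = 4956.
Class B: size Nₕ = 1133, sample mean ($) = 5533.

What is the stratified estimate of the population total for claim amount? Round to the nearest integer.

Population total = Σ Nₕ·x̄ₕ (each stratum's size times its mean).
1627·4956 + 1133·5533 = 8063412 + 6268889 = 14332301.

14332301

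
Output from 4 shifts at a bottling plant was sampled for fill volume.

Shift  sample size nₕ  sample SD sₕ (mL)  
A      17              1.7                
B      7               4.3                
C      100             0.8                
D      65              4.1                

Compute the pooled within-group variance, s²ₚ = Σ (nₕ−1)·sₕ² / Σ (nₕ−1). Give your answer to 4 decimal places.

A: (17−1)·1.7² = 16·2.89 = 46.24
B: (7−1)·4.3² = 6·18.49 = 110.94
C: (100−1)·0.8² = 99·0.64 = 63.36
D: (65−1)·4.1² = 64·16.81 = 1075.84
Numerator = 1296.38; denominator = Σ(nₕ−1) = 185.
s²ₚ = 1296.38/185 = 7.007459... → 7.0075.

7.0075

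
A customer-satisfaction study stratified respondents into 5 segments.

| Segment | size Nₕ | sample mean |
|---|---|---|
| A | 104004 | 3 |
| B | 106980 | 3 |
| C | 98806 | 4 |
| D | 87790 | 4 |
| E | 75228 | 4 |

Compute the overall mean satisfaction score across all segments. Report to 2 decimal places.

N = 104004 + 106980 + 98806 + 87790 + 75228 = 472808.
Weight each subgroup mean by Nₕ/N and sum.
Σ Nₕx̄ₕ = 104004·3 + 106980·3 + 98806·4 + 87790·4 + 75228·4 = 312012 + 320940 + 395224 + 351160 + 300912 = 1680248.
Divide by N: 1680248 / 472808 = 3.5538... → 3.55.

3.55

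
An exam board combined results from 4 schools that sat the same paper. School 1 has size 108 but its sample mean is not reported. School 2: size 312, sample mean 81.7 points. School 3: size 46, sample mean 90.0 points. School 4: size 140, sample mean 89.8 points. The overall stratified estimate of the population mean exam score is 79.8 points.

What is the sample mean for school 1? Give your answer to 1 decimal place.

N = 108 + 312 + 46 + 140 = 606.
Overall total = μ·N = 79.8·606 = 48358.8.
Subtract the known strata: 312·81.7 + 46·90.0 + 140·89.8 = 42202.4.
Remaining total for school 1: 48358.8 − 42202.4 = 6156.4.
Divide by its size: 6156.4 / 108 = 57.004... → 57.0.

57.0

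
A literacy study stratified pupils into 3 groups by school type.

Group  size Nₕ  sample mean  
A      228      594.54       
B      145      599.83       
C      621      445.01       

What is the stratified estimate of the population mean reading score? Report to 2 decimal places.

N = 994; weights Wₕ = Nₕ/N = (0.2294, 0.1459, 0.6247).
x̄_st = Σ Wₕ·x̄ₕ = 0.2294·594.54 + 0.1459·599.83 + 0.6247·445.01 ≈ 501.8930...
→ 501.89.

501.89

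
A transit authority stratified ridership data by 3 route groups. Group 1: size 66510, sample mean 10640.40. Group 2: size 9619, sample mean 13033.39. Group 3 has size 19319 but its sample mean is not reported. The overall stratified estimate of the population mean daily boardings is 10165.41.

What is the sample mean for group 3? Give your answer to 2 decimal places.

N = 66510 + 9619 + 19319 = 95448.
Overall total = μ·N = 10165.41·95448 = 970268053.68.
Subtract the known strata: 66510·10640.40 + 9619·13033.39 = 833061182.41.
Remaining total for group 3: 970268053.68 − 833061182.41 = 137206871.27.
Divide by its size: 137206871.27 / 19319 = 7102.1725... → 7102.17.

7102.17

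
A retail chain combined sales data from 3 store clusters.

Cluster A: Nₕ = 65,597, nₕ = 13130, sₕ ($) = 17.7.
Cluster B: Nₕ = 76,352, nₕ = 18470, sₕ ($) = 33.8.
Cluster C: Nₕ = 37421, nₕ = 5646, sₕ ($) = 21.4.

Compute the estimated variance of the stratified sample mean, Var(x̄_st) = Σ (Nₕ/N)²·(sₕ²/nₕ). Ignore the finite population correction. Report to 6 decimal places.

0.017929

N = 179370; Wₕ = Nₕ/N.
cluster A: (65597/179370)²·17.7²/13130 = 0.003191172
cluster B: (76352/179370)²·33.8²/18470 = 0.011207474
cluster C: (37421/179370)²·21.4²/5646 = 0.003530351
Sum = 0.017928996 → 0.017929.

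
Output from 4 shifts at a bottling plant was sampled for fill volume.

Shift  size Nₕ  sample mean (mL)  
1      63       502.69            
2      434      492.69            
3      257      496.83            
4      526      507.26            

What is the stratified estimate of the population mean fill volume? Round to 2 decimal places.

500.00

N = 63 + 434 + 257 + 526 = 1280.
The stratified mean weights each stratum mean by its population share Nₕ/N.
Σ Nₕx̄ₕ = 63·502.69 + 434·492.69 + 257·496.83 + 526·507.26 = 31669.47 + 213827.46 + 127685.31 + 266818.76 = 640001.
Divide by N: 640001 / 1280 = 500.0008... → 500.00.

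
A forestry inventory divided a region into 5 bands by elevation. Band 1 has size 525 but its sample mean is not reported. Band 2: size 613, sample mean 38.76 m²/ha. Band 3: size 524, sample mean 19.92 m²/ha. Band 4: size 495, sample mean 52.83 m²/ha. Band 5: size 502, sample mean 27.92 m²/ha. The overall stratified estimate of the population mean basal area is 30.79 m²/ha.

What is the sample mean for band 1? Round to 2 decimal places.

Σ Nₕx̄ₕ = N·μ, so 525·x̄_1 = 2659·30.79 − (613·38.76 + 524·19.92 + 495·52.83 + 502·27.92).
= 81870.61 − 74364.65 = 7505.96.
x̄_1 = 7505.96 / 525 = 14.2971... → 14.30.

14.30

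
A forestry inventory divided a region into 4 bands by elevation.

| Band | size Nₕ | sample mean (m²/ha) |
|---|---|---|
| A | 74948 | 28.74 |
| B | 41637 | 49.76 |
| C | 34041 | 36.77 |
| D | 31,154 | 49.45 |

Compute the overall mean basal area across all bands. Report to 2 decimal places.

N = 74948 + 41637 + 34041 + 31154 = 181780.
Weight each subgroup mean by Nₕ/N and sum.
Σ Nₕx̄ₕ = 74948·28.74 + 41637·49.76 + 34041·36.77 + 31154·49.45 = 2154005.52 + 2071857.12 + 1251687.57 + 1540565.3 = 7018115.51.
Divide by N: 7018115.51 / 181780 = 38.6077... → 38.61.

38.61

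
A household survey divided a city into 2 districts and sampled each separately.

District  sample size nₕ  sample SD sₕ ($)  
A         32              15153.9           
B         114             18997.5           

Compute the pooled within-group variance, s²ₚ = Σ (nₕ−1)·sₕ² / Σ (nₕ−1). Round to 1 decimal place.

A: (32−1)·15153.9² = 31·229640685.21 = 7118861241.51
B: (114−1)·18997.5² = 113·360905006.25 = 40782265706.25
Numerator = 47901126947.76; denominator = Σ(nₕ−1) = 144.
s²ₚ = 47901126947.76/144 = 332646714.915 → 332646714.9.

332646714.9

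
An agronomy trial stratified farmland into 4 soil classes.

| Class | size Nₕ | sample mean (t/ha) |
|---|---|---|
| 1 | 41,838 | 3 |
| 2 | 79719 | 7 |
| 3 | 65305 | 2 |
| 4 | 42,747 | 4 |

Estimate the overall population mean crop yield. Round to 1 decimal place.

4.3

N = 41838 + 79719 + 65305 + 42747 = 229609.
The stratified mean weights each stratum mean by its population share Nₕ/N.
Σ Nₕx̄ₕ = 41838·3 + 79719·7 + 65305·2 + 42747·4 = 125514 + 558033 + 130610 + 170988 = 985145.
Divide by N: 985145 / 229609 = 4.291... → 4.3.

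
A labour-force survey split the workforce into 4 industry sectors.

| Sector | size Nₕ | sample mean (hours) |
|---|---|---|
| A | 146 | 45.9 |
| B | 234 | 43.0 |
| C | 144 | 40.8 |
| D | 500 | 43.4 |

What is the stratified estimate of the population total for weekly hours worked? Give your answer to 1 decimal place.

44338.6

Population total = Σ Nₕ·x̄ₕ (each stratum's size times its mean).
146·45.9 + 234·43.0 + 144·40.8 + 500·43.4 = 6701.4 + 10062 + 5875.2 + 21700 = 44338.6.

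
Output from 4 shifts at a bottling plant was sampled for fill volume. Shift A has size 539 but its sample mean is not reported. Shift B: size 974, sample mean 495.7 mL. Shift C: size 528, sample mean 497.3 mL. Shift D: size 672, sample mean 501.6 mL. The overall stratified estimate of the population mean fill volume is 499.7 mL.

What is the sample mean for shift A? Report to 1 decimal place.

506.9

Σ Nₕx̄ₕ = N·μ, so 539·x̄_A = 2713·499.7 − (974·495.7 + 528·497.3 + 672·501.6).
= 1355686.1 − 1082461.4 = 273224.7.
x̄_A = 273224.7 / 539 = 506.910... → 506.9.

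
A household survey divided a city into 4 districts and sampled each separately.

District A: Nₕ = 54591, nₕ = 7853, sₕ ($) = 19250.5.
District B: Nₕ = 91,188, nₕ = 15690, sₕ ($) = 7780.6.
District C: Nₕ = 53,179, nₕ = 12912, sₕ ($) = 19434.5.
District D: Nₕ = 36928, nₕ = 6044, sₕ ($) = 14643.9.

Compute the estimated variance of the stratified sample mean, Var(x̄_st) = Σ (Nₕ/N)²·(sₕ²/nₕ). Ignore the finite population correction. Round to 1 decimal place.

N = 235886. Term for each stratum: Wₕ²sₕ²/nₕ.
Var(x̄_st) = 2527.4711 + 576.5995 + 1486.7201 + 869.5535 = 5460.3443 → 5460.3.

5460.3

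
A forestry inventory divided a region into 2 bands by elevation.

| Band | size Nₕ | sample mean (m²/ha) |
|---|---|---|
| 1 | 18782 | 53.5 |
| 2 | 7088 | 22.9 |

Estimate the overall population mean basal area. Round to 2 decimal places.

45.12

N = 18782 + 7088 = 25870.
Overall mean = Σ (Nₕ/N)·x̄ₕ — weight by population share, not a simple average.
Σ Nₕx̄ₕ = 18782·53.5 + 7088·22.9 = 1004837 + 162315.2 = 1167152.2.
Divide by N: 1167152.2 / 25870 = 45.1160... → 45.12.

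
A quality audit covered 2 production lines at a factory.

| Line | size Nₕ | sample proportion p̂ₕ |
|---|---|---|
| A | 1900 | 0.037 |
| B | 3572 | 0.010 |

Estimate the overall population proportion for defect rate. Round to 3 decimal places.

N = 1900 + 3572 = 5472.
Overall proportion = Σ (Nₕ/N)·p̂ₕ.
Σ Nₕp̂ₕ = 70.3 + 35.72 = 106.02.
106.02 / 5472 = 0.01938... → 0.019.

0.019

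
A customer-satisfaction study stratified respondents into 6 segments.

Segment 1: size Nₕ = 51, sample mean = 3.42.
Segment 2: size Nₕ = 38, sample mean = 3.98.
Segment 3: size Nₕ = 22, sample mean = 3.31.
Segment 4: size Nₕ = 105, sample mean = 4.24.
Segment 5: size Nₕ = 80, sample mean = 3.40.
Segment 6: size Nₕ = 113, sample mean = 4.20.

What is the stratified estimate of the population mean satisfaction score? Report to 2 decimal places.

3.89

N = 51 + 38 + 22 + 105 + 80 + 113 = 409.
Overall mean = Σ (Nₕ/N)·x̄ₕ — weight by population share, not a simple average.
Σ Nₕx̄ₕ = 51·3.42 + 38·3.98 + 22·3.31 + 105·4.24 + 80·3.40 + 113·4.20 = 174.42 + 151.24 + 72.82 + 445.2 + 272 + 474.6 = 1590.28.
Divide by N: 1590.28 / 409 = 3.8882... → 3.89.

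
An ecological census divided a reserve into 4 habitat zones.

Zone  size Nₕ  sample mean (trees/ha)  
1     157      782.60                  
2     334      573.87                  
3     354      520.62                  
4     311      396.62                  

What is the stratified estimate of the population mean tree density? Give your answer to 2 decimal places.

x̄_st = (Σ Nₕx̄ₕ) / (Σ Nₕ) = (157·782.60 + 334·573.87 + 354·520.62 + 311·396.62) / 1156
= 622189.08 / 1156 = 538.2258... → 538.23.

538.23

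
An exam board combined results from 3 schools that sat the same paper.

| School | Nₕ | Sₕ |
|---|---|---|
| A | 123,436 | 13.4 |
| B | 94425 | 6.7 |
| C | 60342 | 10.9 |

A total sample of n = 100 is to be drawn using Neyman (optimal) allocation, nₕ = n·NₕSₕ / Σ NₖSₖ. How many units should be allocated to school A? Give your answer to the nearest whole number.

A: NₕSₕ = 123436·13.4 = 1654042.4
B: NₕSₕ = 94425·6.7 = 632647.5
C: NₕSₕ = 60342·10.9 = 657727.8
Σ NₕSₕ = 2944417.7.
n_A = 100·1654042.4/2944417.7 = 56.176... → 56.

56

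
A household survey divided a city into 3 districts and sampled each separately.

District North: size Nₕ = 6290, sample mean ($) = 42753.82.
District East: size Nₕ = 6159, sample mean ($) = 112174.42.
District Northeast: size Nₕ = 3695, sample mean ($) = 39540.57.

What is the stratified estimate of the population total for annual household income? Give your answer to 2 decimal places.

1105906186.73

Estimate total by summing Nₕ·x̄ₕ over strata.
6290·42753.82 + 6159·112174.42 + 3695·39540.57 = 268921527.8 + 690882252.78 + 146102406.15 = 1105906186.73.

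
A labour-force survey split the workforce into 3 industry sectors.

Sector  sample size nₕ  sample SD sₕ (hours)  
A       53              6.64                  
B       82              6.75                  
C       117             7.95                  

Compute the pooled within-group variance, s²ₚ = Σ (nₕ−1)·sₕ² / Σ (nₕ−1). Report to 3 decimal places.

Degrees of freedom: 52 + 81 + 116 = 249.
Σ(nₕ−1)sₕ² = 52·44.0896 + 81·45.5625 + 116·63.2025 = 13314.7117.
s²ₚ = 13314.7117 / 249 = 53.47274... → 53.473.

53.473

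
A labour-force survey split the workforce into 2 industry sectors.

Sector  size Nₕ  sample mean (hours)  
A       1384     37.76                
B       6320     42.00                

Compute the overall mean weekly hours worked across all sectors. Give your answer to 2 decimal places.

x̄_st = (Σ Nₕx̄ₕ) / (Σ Nₕ) = (1384·37.76 + 6320·42.00) / 7704
= 317699.84 / 7704 = 41.2383... → 41.24.

41.24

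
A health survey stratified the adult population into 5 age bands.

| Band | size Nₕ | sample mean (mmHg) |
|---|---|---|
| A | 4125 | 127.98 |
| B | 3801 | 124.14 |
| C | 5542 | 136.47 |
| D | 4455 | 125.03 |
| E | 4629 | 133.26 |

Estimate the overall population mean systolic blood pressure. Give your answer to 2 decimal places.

x̄_st = (Σ Nₕx̄ₕ) / (Σ Nₕ) = (4125·127.98 + 3801·124.14 + 5542·136.47 + 4455·125.03 + 4629·133.26) / 22552
= 2929959.57 / 22552 = 129.9202... → 129.92.

129.92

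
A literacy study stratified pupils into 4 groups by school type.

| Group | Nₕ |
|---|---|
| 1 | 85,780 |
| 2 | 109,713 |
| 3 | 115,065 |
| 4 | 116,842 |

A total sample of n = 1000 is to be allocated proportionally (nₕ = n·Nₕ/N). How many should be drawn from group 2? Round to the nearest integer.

257

Share of group 2 = 109713/427400 = 0.25670.
Allocate 1000 × 0.25670 = 256.699... → 257.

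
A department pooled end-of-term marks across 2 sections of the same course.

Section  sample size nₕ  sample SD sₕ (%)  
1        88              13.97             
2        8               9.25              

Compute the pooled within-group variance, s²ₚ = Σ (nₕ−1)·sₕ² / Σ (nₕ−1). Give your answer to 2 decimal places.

187.00

1: (88−1)·13.97² = 87·195.1609 = 16978.9983
2: (8−1)·9.25² = 7·85.5625 = 598.9375
Numerator = 17577.9358; denominator = Σ(nₕ−1) = 94.
s²ₚ = 17577.9358/94 = 186.9993... → 187.00.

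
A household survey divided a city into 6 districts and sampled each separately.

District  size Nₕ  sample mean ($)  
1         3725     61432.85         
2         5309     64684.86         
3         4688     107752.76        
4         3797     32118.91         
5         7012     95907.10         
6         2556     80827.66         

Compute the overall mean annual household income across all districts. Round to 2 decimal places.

76732.23

x̄_st = (Σ Nₕx̄ₕ) / (Σ Nₕ) = (3725·61432.85 + 5309·64684.86 + 4688·107752.76 + 3797·32118.91 + 7012·95907.10 + 2556·80827.66) / 27087
= 2078445812.3 / 27087 = 76732.2262... → 76732.23.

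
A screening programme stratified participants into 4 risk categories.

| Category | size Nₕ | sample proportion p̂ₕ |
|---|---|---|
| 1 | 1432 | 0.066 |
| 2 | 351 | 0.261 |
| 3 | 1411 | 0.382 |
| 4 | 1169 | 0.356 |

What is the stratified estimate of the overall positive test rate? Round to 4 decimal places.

0.2616

N = 1432 + 351 + 1411 + 1169 = 4363.
Overall proportion = Σ (Nₕ/N)·p̂ₕ.
Σ Nₕp̂ₕ = 94.512 + 91.611 + 539.002 + 416.164 = 1141.289.
1141.289 / 4363 = 0.261584... → 0.2616.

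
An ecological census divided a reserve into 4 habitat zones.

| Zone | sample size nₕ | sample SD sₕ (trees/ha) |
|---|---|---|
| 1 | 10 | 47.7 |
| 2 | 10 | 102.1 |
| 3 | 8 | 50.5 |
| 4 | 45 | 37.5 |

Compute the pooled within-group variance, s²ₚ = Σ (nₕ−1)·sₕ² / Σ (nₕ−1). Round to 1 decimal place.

2811.9

Degrees of freedom: 9 + 9 + 7 + 44 = 69.
Σ(nₕ−1)sₕ² = 9·2275.29 + 9·10424.41 + 7·2550.25 + 44·1406.25 = 194024.05.
s²ₚ = 194024.05 / 69 = 2811.943... → 2811.9.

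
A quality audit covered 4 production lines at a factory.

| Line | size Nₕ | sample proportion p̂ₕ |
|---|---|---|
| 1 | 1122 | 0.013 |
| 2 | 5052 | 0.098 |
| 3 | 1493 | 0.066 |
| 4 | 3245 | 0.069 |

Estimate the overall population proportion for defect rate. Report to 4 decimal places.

Wₕ = Nₕ/N with N = 10912: 0.1028, 0.4630, 0.1368, 0.2974.
p̂_st = 0.1028·0.013 + 0.4630·0.098 + 0.1368·0.066 + 0.2974·0.069 ≈ 0.076258... → 0.0763.

0.0763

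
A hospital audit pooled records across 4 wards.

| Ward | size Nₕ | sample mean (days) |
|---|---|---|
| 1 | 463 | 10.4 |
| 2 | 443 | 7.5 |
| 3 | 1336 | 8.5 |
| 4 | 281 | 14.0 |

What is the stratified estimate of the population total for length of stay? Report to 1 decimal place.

Population total = Σ Nₕ·x̄ₕ (each stratum's size times its mean).
463·10.4 + 443·7.5 + 1336·8.5 + 281·14.0 = 4815.2 + 3322.5 + 11356 + 3934 = 23427.7.

23427.7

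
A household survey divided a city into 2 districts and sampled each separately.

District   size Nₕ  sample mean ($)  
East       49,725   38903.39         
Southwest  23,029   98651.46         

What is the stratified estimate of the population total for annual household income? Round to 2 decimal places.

East: 49725·38903.39 = 1934471067.75
Southwest: 23029·98651.46 = 2271844472.34
τ̂ = Σ Nₕx̄ₕ = 4206315540.09.

4206315540.09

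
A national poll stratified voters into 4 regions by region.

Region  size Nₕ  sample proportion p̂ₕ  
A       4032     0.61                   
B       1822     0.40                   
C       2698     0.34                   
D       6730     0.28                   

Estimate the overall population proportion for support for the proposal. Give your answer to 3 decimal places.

0.392

Wₕ = Nₕ/N with N = 15282: 0.2638, 0.1192, 0.1765, 0.4404.
p̂_st = 0.2638·0.61 + 0.1192·0.40 + 0.1765·0.34 + 0.4404·0.28 ≈ 0.39197... → 0.392.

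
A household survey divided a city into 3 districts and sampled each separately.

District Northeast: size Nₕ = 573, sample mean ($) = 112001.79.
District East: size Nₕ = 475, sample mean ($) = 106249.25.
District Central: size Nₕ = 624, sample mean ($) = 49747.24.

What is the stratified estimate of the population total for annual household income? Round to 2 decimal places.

Northeast: 573·112001.79 = 64177025.67
East: 475·106249.25 = 50468393.75
Central: 624·49747.24 = 31042277.76
τ̂ = Σ Nₕx̄ₕ = 145687697.18.

145687697.18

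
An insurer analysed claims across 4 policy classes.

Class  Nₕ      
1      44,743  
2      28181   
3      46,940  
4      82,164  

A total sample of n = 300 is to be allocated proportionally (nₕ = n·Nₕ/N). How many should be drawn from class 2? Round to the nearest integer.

Share of class 2 = 28181/202028 = 0.13949.
Allocate 300 × 0.13949 = 41.847... → 42.

42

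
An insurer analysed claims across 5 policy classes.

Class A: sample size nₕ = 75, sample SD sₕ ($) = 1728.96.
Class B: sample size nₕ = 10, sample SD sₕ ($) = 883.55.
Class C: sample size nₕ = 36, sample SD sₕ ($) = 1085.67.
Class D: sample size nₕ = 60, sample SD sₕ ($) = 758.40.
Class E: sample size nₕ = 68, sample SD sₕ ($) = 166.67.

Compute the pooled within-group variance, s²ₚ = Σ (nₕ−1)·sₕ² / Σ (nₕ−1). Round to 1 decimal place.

1251165.4

A: (75−1)·1728.96² = 74·2989302.6816 = 221208398.4384
B: (10−1)·883.55² = 9·780660.6025 = 7025945.4225
C: (36−1)·1085.67² = 35·1178679.3489 = 41253777.2115
D: (60−1)·758.40² = 59·575170.56 = 33935063.04
E: (68−1)·166.67² = 67·27778.8889 = 1861185.5563
Numerator = 305284369.6687; denominator = Σ(nₕ−1) = 244.
s²ₚ = 305284369.6687/244 = 1251165.449... → 1251165.4.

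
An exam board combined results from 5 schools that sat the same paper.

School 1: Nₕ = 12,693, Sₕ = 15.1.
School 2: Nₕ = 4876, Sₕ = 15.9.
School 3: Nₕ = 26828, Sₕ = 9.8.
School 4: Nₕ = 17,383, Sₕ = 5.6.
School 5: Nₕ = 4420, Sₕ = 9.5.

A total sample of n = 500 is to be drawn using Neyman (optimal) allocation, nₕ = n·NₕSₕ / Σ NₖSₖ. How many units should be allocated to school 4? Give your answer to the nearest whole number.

1: NₕSₕ = 12693·15.1 = 191664.3
2: NₕSₕ = 4876·15.9 = 77528.4
3: NₕSₕ = 26828·9.8 = 262914.4
4: NₕSₕ = 17383·5.6 = 97344.8
5: NₕSₕ = 4420·9.5 = 41990
Σ NₕSₕ = 671441.9.
n_4 = 500·97344.8/671441.9 = 72.489... → 72.

72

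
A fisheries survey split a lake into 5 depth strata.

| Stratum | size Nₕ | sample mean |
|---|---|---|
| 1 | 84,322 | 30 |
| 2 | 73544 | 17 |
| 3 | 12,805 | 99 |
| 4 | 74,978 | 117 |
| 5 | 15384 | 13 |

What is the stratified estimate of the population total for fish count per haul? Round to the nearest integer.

14020021

Population total = Σ Nₕ·x̄ₕ (each stratum's size times its mean).
84322·30 + 73544·17 + 12805·99 + 74978·117 + 15384·13 = 2529660 + 1250248 + 1267695 + 8772426 + 199992 = 14020021.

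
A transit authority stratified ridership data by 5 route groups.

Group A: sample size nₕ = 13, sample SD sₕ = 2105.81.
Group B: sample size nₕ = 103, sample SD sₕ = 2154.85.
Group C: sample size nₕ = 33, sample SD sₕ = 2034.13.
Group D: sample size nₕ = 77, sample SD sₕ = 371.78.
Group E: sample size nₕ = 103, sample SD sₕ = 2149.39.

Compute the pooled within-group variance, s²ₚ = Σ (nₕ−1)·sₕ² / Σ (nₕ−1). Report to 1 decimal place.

Degrees of freedom: 12 + 102 + 32 + 76 + 102 = 324.
Σ(nₕ−1)sₕ² = 12·4434435.7561 + 102·4643378.5225 + 32·4137684.8569 + 76·138220.3684 + 102·4619877.3721 = 1140975993.7416.
s²ₚ = 1140975993.7416 / 324 = 3521530.845... → 3521530.8.

3521530.8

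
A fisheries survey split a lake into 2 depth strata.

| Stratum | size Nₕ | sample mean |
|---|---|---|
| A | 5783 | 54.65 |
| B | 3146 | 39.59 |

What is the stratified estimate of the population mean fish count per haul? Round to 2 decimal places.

49.34

x̄_st = (Σ Nₕx̄ₕ) / (Σ Nₕ) = (5783·54.65 + 3146·39.59) / 8929
= 440591.09 / 8929 = 49.3438... → 49.34.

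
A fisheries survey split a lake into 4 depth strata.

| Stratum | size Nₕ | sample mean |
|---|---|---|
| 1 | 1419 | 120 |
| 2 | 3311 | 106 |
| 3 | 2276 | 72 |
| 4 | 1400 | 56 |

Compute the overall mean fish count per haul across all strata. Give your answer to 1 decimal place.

90.8

x̄_st = (Σ Nₕx̄ₕ) / (Σ Nₕ) = (1419·120 + 3311·106 + 2276·72 + 1400·56) / 8406
= 763518 / 8406 = 90.830... → 90.8.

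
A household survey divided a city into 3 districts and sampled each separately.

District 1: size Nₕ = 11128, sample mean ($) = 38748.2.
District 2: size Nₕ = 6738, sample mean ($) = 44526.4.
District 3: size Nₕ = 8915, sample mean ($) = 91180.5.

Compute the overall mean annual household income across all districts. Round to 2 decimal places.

x̄_st = (Σ Nₕx̄ₕ) / (Σ Nₕ) = (11128·38748.2 + 6738·44526.4 + 8915·91180.5) / 26781
= 1544083010.3 / 26781 = 57655.9132... → 57655.91.

57655.91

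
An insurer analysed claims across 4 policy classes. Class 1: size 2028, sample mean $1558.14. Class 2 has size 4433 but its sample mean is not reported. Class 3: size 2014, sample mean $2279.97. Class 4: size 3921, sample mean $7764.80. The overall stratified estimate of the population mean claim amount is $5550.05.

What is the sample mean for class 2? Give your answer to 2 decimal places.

6902.97

N = 2028 + 4433 + 2014 + 3921 = 12396.
Overall total = μ·N = 5550.05·12396 = 68798419.8.
Subtract the known strata: 2028·1558.14 + 2014·2279.97 + 3921·7764.80 = 38197548.3.
Remaining total for class 2: 68798419.8 − 38197548.3 = 30600871.5.
Divide by its size: 30600871.5 / 4433 = 6902.9712... → 6902.97.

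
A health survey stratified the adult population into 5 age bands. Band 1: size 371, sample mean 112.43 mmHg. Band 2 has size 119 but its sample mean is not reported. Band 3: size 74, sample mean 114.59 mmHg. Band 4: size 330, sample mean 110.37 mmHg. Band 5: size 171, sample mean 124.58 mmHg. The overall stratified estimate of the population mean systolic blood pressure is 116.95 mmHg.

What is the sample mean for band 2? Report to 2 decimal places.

139.79

N = 371 + 119 + 74 + 330 + 171 = 1065.
Overall total = μ·N = 116.95·1065 = 124551.75.
Subtract the known strata: 371·112.43 + 74·114.59 + 330·110.37 + 171·124.58 = 107916.47.
Remaining total for band 2: 124551.75 − 107916.47 = 16635.28.
Divide by its size: 16635.28 / 119 = 139.7923... → 139.79.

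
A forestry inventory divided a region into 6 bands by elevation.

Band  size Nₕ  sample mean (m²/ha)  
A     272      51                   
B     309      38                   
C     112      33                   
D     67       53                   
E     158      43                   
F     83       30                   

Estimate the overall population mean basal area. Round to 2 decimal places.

N = 1001; weights Wₕ = Nₕ/N = (0.2717, 0.3087, 0.1119, 0.0669, 0.1578, 0.0829).
x̄_st = Σ Wₕ·x̄ₕ = 0.2717·51 + 0.3087·38 + 0.1119·33 + 0.0669·53 + 0.1578·43 + 0.0829·30 ≈ 42.1029...
→ 42.10.

42.10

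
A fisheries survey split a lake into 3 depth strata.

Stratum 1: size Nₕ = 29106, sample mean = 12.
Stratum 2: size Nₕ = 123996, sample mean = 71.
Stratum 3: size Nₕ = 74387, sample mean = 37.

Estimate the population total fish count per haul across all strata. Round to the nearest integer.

11905307

1: 29106·12 = 349272
2: 123996·71 = 8803716
3: 74387·37 = 2752319
τ̂ = Σ Nₕx̄ₕ = 11905307.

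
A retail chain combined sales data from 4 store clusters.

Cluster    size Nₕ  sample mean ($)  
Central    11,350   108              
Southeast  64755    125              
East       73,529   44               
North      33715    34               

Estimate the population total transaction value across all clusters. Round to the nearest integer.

13701761

Population total = Σ Nₕ·x̄ₕ (each stratum's size times its mean).
11350·108 + 64755·125 + 73529·44 + 33715·34 = 1225800 + 8094375 + 3235276 + 1146310 = 13701761.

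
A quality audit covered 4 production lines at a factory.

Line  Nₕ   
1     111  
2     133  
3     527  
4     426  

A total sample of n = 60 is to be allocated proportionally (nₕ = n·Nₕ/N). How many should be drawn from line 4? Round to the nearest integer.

21

Share of line 4 = 426/1197 = 0.35589.
Allocate 60 × 0.35589 = 21.353... → 21.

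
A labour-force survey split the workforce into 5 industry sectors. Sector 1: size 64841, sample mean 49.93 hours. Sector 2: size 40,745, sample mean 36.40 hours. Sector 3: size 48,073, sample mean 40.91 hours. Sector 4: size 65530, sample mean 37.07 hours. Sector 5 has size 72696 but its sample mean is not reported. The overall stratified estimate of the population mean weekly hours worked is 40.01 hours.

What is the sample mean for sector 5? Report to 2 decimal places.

N = 64841 + 40745 + 48073 + 65530 + 72696 = 291885.
Overall total = μ·N = 40.01·291885 = 11678318.85.
Subtract the known strata: 64841·49.93 + 40745·36.40 + 48073·40.91 + 65530·37.07 = 9116492.66.
Remaining total for sector 5: 11678318.85 − 9116492.66 = 2561826.19.
Divide by its size: 2561826.19 / 72696 = 35.2403... → 35.24.

35.24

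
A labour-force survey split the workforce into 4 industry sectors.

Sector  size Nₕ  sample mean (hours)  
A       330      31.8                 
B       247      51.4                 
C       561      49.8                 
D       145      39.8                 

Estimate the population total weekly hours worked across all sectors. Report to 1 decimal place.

A: 330·31.8 = 10494
B: 247·51.4 = 12695.8
C: 561·49.8 = 27937.8
D: 145·39.8 = 5771
τ̂ = Σ Nₕx̄ₕ = 56898.6.

56898.6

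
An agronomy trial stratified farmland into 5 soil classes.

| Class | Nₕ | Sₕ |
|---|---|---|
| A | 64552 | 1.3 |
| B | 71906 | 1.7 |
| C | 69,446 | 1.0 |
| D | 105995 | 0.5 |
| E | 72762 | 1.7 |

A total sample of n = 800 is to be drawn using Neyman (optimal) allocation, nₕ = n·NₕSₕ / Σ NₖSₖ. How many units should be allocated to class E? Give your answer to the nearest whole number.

A: NₕSₕ = 64552·1.3 = 83917.6
B: NₕSₕ = 71906·1.7 = 122240.2
C: NₕSₕ = 69446·1.0 = 69446
D: NₕSₕ = 105995·0.5 = 52997.5
E: NₕSₕ = 72762·1.7 = 123695.4
Σ NₕSₕ = 452296.7.
n_E = 800·123695.4/452296.7 = 218.786... → 219.

219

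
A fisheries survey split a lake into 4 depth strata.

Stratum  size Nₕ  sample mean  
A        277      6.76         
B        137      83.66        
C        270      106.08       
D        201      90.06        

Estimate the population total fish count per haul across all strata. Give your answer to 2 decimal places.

Estimate total by summing Nₕ·x̄ₕ over strata.
277·6.76 + 137·83.66 + 270·106.08 + 201·90.06 = 1872.52 + 11461.42 + 28641.6 + 18102.06 = 60077.60.

60077.60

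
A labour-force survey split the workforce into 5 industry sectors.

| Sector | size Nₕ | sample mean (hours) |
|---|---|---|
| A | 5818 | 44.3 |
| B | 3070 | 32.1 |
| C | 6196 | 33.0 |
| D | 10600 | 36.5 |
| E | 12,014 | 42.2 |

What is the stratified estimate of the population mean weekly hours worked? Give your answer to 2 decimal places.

38.59

N = 5818 + 3070 + 6196 + 10600 + 12014 = 37698.
Weight each subgroup mean by Nₕ/N and sum.
Σ Nₕx̄ₕ = 5818·44.3 + 3070·32.1 + 6196·33.0 + 10600·36.5 + 12014·42.2 = 257737.4 + 98547 + 204468 + 386900 + 506990.8 = 1454643.2.
Divide by N: 1454643.2 / 37698 = 38.5867... → 38.59.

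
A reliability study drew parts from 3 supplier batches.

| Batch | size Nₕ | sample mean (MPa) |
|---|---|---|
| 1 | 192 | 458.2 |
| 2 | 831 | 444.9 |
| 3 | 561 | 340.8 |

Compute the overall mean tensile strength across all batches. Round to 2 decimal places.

N = 192 + 831 + 561 = 1584.
Weight each subgroup mean by Nₕ/N and sum.
Σ Nₕx̄ₕ = 192·458.2 + 831·444.9 + 561·340.8 = 87974.4 + 369711.9 + 191188.8 = 648875.1.
Divide by N: 648875.1 / 1584 = 409.6434... → 409.64.

409.64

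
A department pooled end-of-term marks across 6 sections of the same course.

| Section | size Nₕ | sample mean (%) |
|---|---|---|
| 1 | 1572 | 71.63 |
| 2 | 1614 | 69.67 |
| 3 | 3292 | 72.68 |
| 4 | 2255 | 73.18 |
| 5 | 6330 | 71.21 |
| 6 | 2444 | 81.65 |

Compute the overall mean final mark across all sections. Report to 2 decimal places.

73.09

x̄_st = (Σ Nₕx̄ₕ) / (Σ Nₕ) = (1572·71.63 + 1614·69.67 + 3292·72.68 + 2255·73.18 + 6330·71.21 + 2444·81.65) / 17507
= 1279645.1 / 17507 = 73.0933... → 73.09.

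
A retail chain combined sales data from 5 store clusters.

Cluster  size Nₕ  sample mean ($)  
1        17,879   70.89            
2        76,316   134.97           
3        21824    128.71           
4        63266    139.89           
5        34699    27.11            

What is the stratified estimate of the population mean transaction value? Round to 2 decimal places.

112.94

x̄_st = (Σ Nₕx̄ₕ) / (Σ Nₕ) = (17879·70.89 + 76316·134.97 + 21824·128.71 + 63266·139.89 + 34699·27.11) / 213984
= 24167750.5 / 213984 = 112.9419... → 112.94.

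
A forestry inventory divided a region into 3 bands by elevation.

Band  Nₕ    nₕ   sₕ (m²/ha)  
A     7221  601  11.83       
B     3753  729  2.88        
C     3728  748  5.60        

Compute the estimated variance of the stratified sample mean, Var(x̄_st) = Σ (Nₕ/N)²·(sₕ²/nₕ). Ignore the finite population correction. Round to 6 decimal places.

0.059611

N = 14702. Term for each stratum: Wₕ²sₕ²/nₕ.
Var(x̄_st) = 0.056174197 + 0.000741416 + 0.002695712 = 0.059611324 → 0.059611.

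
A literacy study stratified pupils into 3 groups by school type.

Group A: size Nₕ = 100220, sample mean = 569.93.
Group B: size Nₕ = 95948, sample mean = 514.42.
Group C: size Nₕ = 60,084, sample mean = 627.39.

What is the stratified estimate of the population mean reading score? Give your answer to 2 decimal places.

562.62

x̄_st = (Σ Nₕx̄ₕ) / (Σ Nₕ) = (100220·569.93 + 95948·514.42 + 60084·627.39) / 256252
= 144172055.52 / 256252 = 562.6183... → 562.62.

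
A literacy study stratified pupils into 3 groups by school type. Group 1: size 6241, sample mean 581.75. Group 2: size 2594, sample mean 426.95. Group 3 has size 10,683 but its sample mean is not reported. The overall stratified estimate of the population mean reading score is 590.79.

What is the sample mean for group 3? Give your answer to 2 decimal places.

N = 6241 + 2594 + 10683 = 19518.
Overall total = μ·N = 590.79·19518 = 11531039.22.
Subtract the known strata: 6241·581.75 + 2594·426.95 = 4738210.05.
Remaining total for group 3: 11531039.22 − 4738210.05 = 6792829.17.
Divide by its size: 6792829.17 / 10683 = 635.8541... → 635.85.

635.85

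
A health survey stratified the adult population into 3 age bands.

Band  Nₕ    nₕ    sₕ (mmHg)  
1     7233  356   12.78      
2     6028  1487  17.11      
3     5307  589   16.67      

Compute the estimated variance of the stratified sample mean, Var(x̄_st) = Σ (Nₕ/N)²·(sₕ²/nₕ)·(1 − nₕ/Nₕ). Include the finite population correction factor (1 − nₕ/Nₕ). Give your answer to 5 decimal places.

N = 18568; Wₕ = Nₕ/N.
band 1: (7233/18568)²·12.78²/356·(1 − 356/7233) = 0.06619100
band 2: (6028/18568)²·17.11²/1487·(1 − 1487/6028) = 0.01563088
band 3: (5307/18568)²·16.67²/589·(1 − 589/5307) = 0.03426357
Sum = 0.11608546 → 0.11609.

0.11609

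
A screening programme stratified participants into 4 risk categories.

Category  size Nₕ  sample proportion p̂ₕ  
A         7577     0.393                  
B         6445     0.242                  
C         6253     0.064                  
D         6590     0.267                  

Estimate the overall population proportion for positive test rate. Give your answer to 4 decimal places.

N = 7577 + 6445 + 6253 + 6590 = 26865.
Overall proportion = Σ (Nₕ/N)·p̂ₕ.
Σ Nₕp̂ₕ = 2977.761 + 1559.69 + 400.192 + 1759.53 = 6697.173.
6697.173 / 26865 = 0.249290... → 0.2493.

0.2493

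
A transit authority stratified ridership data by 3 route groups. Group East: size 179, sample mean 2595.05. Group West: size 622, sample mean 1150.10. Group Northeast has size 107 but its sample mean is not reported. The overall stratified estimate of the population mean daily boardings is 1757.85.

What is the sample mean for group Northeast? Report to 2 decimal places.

3890.20

N = 179 + 622 + 107 = 908.
Overall total = μ·N = 1757.85·908 = 1596127.8.
Subtract the known strata: 179·2595.05 + 622·1150.10 = 1179876.15.
Remaining total for group Northeast: 1596127.8 − 1179876.15 = 416251.65.
Divide by its size: 416251.65 / 107 = 3890.2023... → 3890.20.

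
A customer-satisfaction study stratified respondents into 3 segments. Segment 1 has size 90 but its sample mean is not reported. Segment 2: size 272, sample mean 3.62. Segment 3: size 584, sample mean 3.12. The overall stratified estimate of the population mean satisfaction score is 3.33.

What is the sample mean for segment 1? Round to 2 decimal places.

N = 90 + 272 + 584 = 946.
Overall total = μ·N = 3.33·946 = 3150.18.
Subtract the known strata: 272·3.62 + 584·3.12 = 2806.72.
Remaining total for segment 1: 3150.18 − 2806.72 = 343.46.
Divide by its size: 343.46 / 90 = 3.8162... → 3.82.

3.82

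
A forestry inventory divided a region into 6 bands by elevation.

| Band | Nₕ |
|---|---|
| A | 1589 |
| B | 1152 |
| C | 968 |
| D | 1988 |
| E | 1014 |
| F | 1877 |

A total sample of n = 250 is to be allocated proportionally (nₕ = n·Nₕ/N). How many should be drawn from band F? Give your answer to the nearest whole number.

N = 1589 + 1152 + 968 + 1988 + 1014 + 1877 = 8588.
n_F = 250·1877/8588 = 54.640... → 55.

55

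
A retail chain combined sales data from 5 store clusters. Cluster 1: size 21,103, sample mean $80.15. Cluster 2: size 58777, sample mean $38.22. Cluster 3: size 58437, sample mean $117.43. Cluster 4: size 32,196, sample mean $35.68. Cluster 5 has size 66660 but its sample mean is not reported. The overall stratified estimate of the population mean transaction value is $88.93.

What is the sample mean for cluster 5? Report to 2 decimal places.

137.16

N = 21103 + 58777 + 58437 + 32196 + 66660 = 237173.
Overall total = μ·N = 88.93·237173 = 21091794.89.
Subtract the known strata: 21103·80.15 + 58777·38.22 + 58437·117.43 + 32196·35.68 = 11948872.58.
Remaining total for cluster 5: 21091794.89 − 11948872.58 = 9142922.31.
Divide by its size: 9142922.31 / 66660 = 137.1576... → 137.16.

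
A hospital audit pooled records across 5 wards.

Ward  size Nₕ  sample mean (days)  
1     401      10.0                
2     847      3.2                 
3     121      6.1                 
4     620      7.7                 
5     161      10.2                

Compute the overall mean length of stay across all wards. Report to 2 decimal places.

6.45

N = 2150; weights Wₕ = Nₕ/N = (0.1865, 0.3940, 0.0563, 0.2884, 0.0749).
x̄_st = Σ Wₕ·x̄ₕ = 0.1865·10.0 + 0.3940·3.2 + 0.0563·6.1 + 0.2884·7.7 + 0.0749·10.2 ≈ 6.4533...
→ 6.45.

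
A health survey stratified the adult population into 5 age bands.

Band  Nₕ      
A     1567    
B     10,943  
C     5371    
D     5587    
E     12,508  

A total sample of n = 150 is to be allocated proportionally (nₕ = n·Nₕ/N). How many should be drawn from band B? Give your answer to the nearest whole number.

N = 1567 + 10943 + 5371 + 5587 + 12508 = 35976.
n_B = 150·10943/35976 = 45.626... → 46.

46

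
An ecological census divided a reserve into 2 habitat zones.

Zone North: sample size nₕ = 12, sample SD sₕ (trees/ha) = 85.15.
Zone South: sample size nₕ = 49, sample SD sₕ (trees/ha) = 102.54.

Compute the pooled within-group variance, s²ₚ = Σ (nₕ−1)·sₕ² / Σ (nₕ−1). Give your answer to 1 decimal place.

North: (12−1)·85.15² = 11·7250.5225 = 79755.7475
South: (49−1)·102.54² = 48·10514.4516 = 504693.6768
Numerator = 584449.4243; denominator = Σ(nₕ−1) = 59.
s²ₚ = 584449.4243/59 = 9905.922... → 9905.9.

9905.9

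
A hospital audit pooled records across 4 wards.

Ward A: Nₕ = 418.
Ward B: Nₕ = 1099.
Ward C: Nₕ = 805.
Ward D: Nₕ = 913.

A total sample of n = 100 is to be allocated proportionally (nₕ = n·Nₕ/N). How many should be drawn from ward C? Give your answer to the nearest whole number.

25

N = 418 + 1099 + 805 + 913 = 3235.
n_C = 100·805/3235 = 24.884... → 25.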